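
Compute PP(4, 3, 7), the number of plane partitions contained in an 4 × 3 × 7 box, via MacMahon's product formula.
PP(4, 3, 7) = 1557270

Evaluate the triple product over i = 1..4, j = 1..3, k = 1..7. The factors are (2/1) · (3/2) · (4/3) · (5/4) · (6/5) · (7/6) · (8/7) · (3/2) · … (84 factors total). The numerators and denominators telescope so the product is an integer; carrying out the multiplication exactly gives PP(4, 3, 7) = 1557270.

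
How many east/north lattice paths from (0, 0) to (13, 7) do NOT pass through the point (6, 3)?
Number of paths = 49800

Total paths from (0, 0) to (13, 7): C(20, 13) = 77520. Paths through (6, 3): (paths (0, 0) → (6, 3)) × (paths (6, 3) → (13, 7)) = C(9, 6) · C(11, 7) = 84 · 330 = 27720. Avoidance count = 77520 − 27720 = 49800.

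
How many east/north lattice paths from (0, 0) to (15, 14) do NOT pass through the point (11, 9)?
Number of paths = 56395800

Total paths from (0, 0) to (15, 14): C(29, 15) = 77558760. Paths through (11, 9): (paths (0, 0) → (11, 9)) × (paths (11, 9) → (15, 14)) = C(20, 11) · C(9, 4) = 167960 · 126 = 21162960. Avoidance count = 77558760 − 21162960 = 56395800.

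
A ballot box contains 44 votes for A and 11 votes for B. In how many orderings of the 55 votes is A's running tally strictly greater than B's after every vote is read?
Strict-lead orderings = 71792139510

Total orderings of the 55 votes with 44 for A: C(55, 44) = 119653565850. By the Bertrand ballot formula (Cycle Lemma / reflection principle), the number of orderings in which A is strictly ahead of B throughout is (p − q)/(p + q) · C(p + q, p) = (44 − 11)/(44 + 11) · 119653565850 = 71792139510.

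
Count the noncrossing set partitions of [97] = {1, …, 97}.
C_97 = 14657929356129575437016877846657032761712954950899755100

These noncrossing partitions are counted by the Catalan number C_n = (1/(n + 1)) · C(2n, n). For n = 97: C_97 = (1/98) · C(194, 97) = 1436477076900698392827654028972389210647869585188175999800/98 = 14657929356129575437016877846657032761712954950899755100.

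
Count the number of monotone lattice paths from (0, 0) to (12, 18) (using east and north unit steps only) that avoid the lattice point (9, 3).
Number of paths = 86313705

Total paths from (0, 0) to (12, 18): C(30, 12) = 86493225. Paths through (9, 3): (paths (0, 0) → (9, 3)) × (paths (9, 3) → (12, 18)) = C(12, 9) · C(18, 3) = 220 · 816 = 179520. Avoidance count = 86493225 − 179520 = 86313705.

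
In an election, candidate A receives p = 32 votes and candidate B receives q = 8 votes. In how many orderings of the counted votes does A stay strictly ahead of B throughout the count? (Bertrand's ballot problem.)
Strict-lead orderings = 46142811

Total orderings of the 40 votes with 32 for A: C(40, 32) = 76904685. By the Bertrand ballot formula (Cycle Lemma / reflection principle), the number of orderings in which A is strictly ahead of B throughout is (p − q)/(p + q) · C(p + q, p) = (32 − 8)/(32 + 8) · 76904685 = 46142811.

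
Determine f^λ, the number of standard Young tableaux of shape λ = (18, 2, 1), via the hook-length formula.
# SYT of shape (18, 2, 1) = 2261

Hook-length formula: f^λ = n! / Π hook(c), product over all cells c of the Young diagram. For λ = (18, 2, 1), n = 21 boxes. Hook lengths by row (left-to-right, top-to-bottom): [20, 18, 16, 15, 14, 13, 12, 11, 10, 9, 8, 7, 6, 5, 4, 3, 2, 1]; [3, 1]; [1]. Product of hooks = 22596613079040000. So f^λ = 21! / 22596613079040000 = 51090942171709440000 / 22596613079040000 = 2261.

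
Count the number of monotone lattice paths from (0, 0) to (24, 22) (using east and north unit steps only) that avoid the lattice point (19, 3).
Number of paths = 7890305657790

Total paths from (0, 0) to (24, 22): C(46, 24) = 7890371113950. Paths through (19, 3): (paths (0, 0) → (19, 3)) × (paths (19, 3) → (24, 22)) = C(22, 19) · C(24, 5) = 1540 · 42504 = 65456160. Avoidance count = 7890371113950 − 65456160 = 7890305657790.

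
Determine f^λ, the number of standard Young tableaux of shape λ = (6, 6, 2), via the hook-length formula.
# SYT of shape (6, 6, 2) = 6435

Hook-length formula: f^λ = n! / Π hook(c), product over all cells c of the Young diagram. For λ = (6, 6, 2), n = 14 boxes. Hook lengths by row (left-to-right, top-to-bottom): [8, 7, 5, 4, 3, 2]; [7, 6, 4, 3, 2, 1]; [2, 1]. Product of hooks = 13547520. So f^λ = 14! / 13547520 = 87178291200 / 13547520 = 6435.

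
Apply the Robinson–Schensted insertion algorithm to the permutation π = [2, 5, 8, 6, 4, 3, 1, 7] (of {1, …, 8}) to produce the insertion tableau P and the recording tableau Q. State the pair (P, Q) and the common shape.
P = [1, 3, 6, 7] / [2] / [4] / [5] / [8];  Q = [1, 2, 3, 8] / [4] / [5] / [6] / [7];  common shape = (4, 1, 1, 1, 1)

Row-insert the values π_1, π_2, … into P one at a time, bumping the leftmost entry strictly greater than the inserted value down to the next row. The recording tableau Q records, in position (i, j), the step at which that cell was added to P.
  Insert 2 (step 1): P = [2];  Q = [1]
  Insert 5 (step 2): P = [2, 5];  Q = [1, 2]
  Insert 8 (step 3): P = [2, 5, 8];  Q = [1, 2, 3]
  Insert 6 (step 4): P = [2, 5, 6] / [8];  Q = [1, 2, 3] / [4]
  Insert 4 (step 5): P = [2, 4, 6] / [5] / [8];  Q = [1, 2, 3] / [4] / [5]
  Insert 3 (step 6): P = [2, 3, 6] / [4] / [5] / [8];  Q = [1, 2, 3] / [4] / [5] / [6]
  Insert 1 (step 7): P = [1, 3, 6] / [2] / [4] / [5] / [8];  Q = [1, 2, 3] / [4] / [5] / [6] / [7]
  Insert 7 (step 8): P = [1, 3, 6, 7] / [2] / [4] / [5] / [8];  Q = [1, 2, 3, 8] / [4] / [5] / [6] / [7]
Final shape: (4, 1, 1, 1, 1).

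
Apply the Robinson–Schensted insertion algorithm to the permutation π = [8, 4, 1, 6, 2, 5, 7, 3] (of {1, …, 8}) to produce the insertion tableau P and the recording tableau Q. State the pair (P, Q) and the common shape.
P = [1, 2, 3, 7] / [4, 5] / [6] / [8];  Q = [1, 4, 6, 7] / [2, 5] / [3] / [8];  common shape = (4, 2, 1, 1)

Row-insert the values π_1, π_2, … into P one at a time, bumping the leftmost entry strictly greater than the inserted value down to the next row. The recording tableau Q records, in position (i, j), the step at which that cell was added to P.
  Insert 8 (step 1): P = [8];  Q = [1]
  Insert 4 (step 2): P = [4] / [8];  Q = [1] / [2]
  Insert 1 (step 3): P = [1] / [4] / [8];  Q = [1] / [2] / [3]
  Insert 6 (step 4): P = [1, 6] / [4] / [8];  Q = [1, 4] / [2] / [3]
  Insert 2 (step 5): P = [1, 2] / [4, 6] / [8];  Q = [1, 4] / [2, 5] / [3]
  Insert 5 (step 6): P = [1, 2, 5] / [4, 6] / [8];  Q = [1, 4, 6] / [2, 5] / [3]
  Insert 7 (step 7): P = [1, 2, 5, 7] / [4, 6] / [8];  Q = [1, 4, 6, 7] / [2, 5] / [3]
  Insert 3 (step 8): P = [1, 2, 3, 7] / [4, 5] / [6] / [8];  Q = [1, 4, 6, 7] / [2, 5] / [3] / [8]
Final shape: (4, 2, 1, 1).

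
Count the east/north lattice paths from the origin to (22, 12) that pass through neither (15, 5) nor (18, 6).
Number of paths = 479902512

Inclusion–exclusion. Total paths: C(34, 22) = 548354040. Through P₁: C(20, 15)·C(14, 7) = 53209728. Through P₂: C(24, 18)·C(10, 4) = 28265160. Since P₁ is strictly southwest of P₂, a monotone path through both must visit P₁ then P₂; paths through both = C(20, 15)·C(4, 3)·C(10, 4) = 13023360. Avoid both = 548354040 − 53209728 − 28265160 + 13023360 = 479902512.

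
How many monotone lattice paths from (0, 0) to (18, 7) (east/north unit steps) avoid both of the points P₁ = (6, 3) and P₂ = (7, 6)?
Number of paths = 311260

Inclusion–exclusion. Total paths: C(25, 18) = 480700. Through P₁: C(9, 6)·C(16, 12) = 152880. Through P₂: C(13, 7)·C(12, 11) = 20592. Since P₁ is strictly southwest of P₂, a monotone path through both must visit P₁ then P₂; paths through both = C(9, 6)·C(4, 1)·C(12, 11) = 4032. Avoid both = 480700 − 152880 − 20592 + 4032 = 311260.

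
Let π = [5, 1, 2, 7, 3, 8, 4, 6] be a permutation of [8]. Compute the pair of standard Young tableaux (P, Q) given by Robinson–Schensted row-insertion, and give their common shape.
P = [1, 2, 3, 4, 6] / [5, 7, 8];  Q = [1, 3, 4, 6, 8] / [2, 5, 7];  common shape = (5, 3)

Row-insert the values π_1, π_2, … into P one at a time, bumping the leftmost entry strictly greater than the inserted value down to the next row. The recording tableau Q records, in position (i, j), the step at which that cell was added to P.
  Insert 5 (step 1): P = [5];  Q = [1]
  Insert 1 (step 2): P = [1] / [5];  Q = [1] / [2]
  Insert 2 (step 3): P = [1, 2] / [5];  Q = [1, 3] / [2]
  Insert 7 (step 4): P = [1, 2, 7] / [5];  Q = [1, 3, 4] / [2]
  Insert 3 (step 5): P = [1, 2, 3] / [5, 7];  Q = [1, 3, 4] / [2, 5]
  Insert 8 (step 6): P = [1, 2, 3, 8] / [5, 7];  Q = [1, 3, 4, 6] / [2, 5]
  Insert 4 (step 7): P = [1, 2, 3, 4] / [5, 7, 8];  Q = [1, 3, 4, 6] / [2, 5, 7]
  Insert 6 (step 8): P = [1, 2, 3, 4, 6] / [5, 7, 8];  Q = [1, 3, 4, 6, 8] / [2, 5, 7]
Final shape: (5, 3).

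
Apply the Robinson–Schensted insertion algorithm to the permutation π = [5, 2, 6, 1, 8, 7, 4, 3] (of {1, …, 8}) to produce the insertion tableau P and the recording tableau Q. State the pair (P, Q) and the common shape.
P = [1, 3, 7] / [2, 4] / [5, 6] / [8];  Q = [1, 3, 5] / [2, 6] / [4, 7] / [8];  common shape = (3, 2, 2, 1)

Row-insert the values π_1, π_2, … into P one at a time, bumping the leftmost entry strictly greater than the inserted value down to the next row. The recording tableau Q records, in position (i, j), the step at which that cell was added to P.
  Insert 5 (step 1): P = [5];  Q = [1]
  Insert 2 (step 2): P = [2] / [5];  Q = [1] / [2]
  Insert 6 (step 3): P = [2, 6] / [5];  Q = [1, 3] / [2]
  Insert 1 (step 4): P = [1, 6] / [2] / [5];  Q = [1, 3] / [2] / [4]
  Insert 8 (step 5): P = [1, 6, 8] / [2] / [5];  Q = [1, 3, 5] / [2] / [4]
  Insert 7 (step 6): P = [1, 6, 7] / [2, 8] / [5];  Q = [1, 3, 5] / [2, 6] / [4]
  Insert 4 (step 7): P = [1, 4, 7] / [2, 6] / [5, 8];  Q = [1, 3, 5] / [2, 6] / [4, 7]
  Insert 3 (step 8): P = [1, 3, 7] / [2, 4] / [5, 6] / [8];  Q = [1, 3, 5] / [2, 6] / [4, 7] / [8]
Final shape: (3, 2, 2, 1).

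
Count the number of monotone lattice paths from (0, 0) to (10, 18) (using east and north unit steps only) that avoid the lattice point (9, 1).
Number of paths = 13122930

Total paths from (0, 0) to (10, 18): C(28, 10) = 13123110. Paths through (9, 1): (paths (0, 0) → (9, 1)) × (paths (9, 1) → (10, 18)) = C(10, 9) · C(18, 1) = 10 · 18 = 180. Avoidance count = 13123110 − 180 = 13122930.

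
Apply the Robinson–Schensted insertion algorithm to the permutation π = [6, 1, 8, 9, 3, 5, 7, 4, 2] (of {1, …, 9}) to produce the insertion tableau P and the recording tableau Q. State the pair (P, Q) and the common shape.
P = [1, 2, 4, 7] / [3, 8, 9] / [5] / [6];  Q = [1, 3, 4, 7] / [2, 5, 6] / [8] / [9];  common shape = (4, 3, 1, 1)

Row-insert the values π_1, π_2, … into P one at a time, bumping the leftmost entry strictly greater than the inserted value down to the next row. The recording tableau Q records, in position (i, j), the step at which that cell was added to P.
  Insert 6 (step 1): P = [6];  Q = [1]
  Insert 1 (step 2): P = [1] / [6];  Q = [1] / [2]
  Insert 8 (step 3): P = [1, 8] / [6];  Q = [1, 3] / [2]
  Insert 9 (step 4): P = [1, 8, 9] / [6];  Q = [1, 3, 4] / [2]
  Insert 3 (step 5): P = [1, 3, 9] / [6, 8];  Q = [1, 3, 4] / [2, 5]
  Insert 5 (step 6): P = [1, 3, 5] / [6, 8, 9];  Q = [1, 3, 4] / [2, 5, 6]
  Insert 7 (step 7): P = [1, 3, 5, 7] / [6, 8, 9];  Q = [1, 3, 4, 7] / [2, 5, 6]
  Insert 4 (step 8): P = [1, 3, 4, 7] / [5, 8, 9] / [6];  Q = [1, 3, 4, 7] / [2, 5, 6] / [8]
  Insert 2 (step 9): P = [1, 2, 4, 7] / [3, 8, 9] / [5] / [6];  Q = [1, 3, 4, 7] / [2, 5, 6] / [8] / [9]
Final shape: (4, 3, 1, 1).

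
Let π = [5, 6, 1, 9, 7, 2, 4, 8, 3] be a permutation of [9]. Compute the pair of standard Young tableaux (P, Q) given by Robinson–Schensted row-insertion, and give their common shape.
P = [1, 2, 3, 8] / [4, 6, 7] / [5] / [9];  Q = [1, 2, 4, 8] / [3, 5, 7] / [6] / [9];  common shape = (4, 3, 1, 1)

Row-insert the values π_1, π_2, … into P one at a time, bumping the leftmost entry strictly greater than the inserted value down to the next row. The recording tableau Q records, in position (i, j), the step at which that cell was added to P.
  Insert 5 (step 1): P = [5];  Q = [1]
  Insert 6 (step 2): P = [5, 6];  Q = [1, 2]
  Insert 1 (step 3): P = [1, 6] / [5];  Q = [1, 2] / [3]
  Insert 9 (step 4): P = [1, 6, 9] / [5];  Q = [1, 2, 4] / [3]
  Insert 7 (step 5): P = [1, 6, 7] / [5, 9];  Q = [1, 2, 4] / [3, 5]
  Insert 2 (step 6): P = [1, 2, 7] / [5, 6] / [9];  Q = [1, 2, 4] / [3, 5] / [6]
  Insert 4 (step 7): P = [1, 2, 4] / [5, 6, 7] / [9];  Q = [1, 2, 4] / [3, 5, 7] / [6]
  Insert 8 (step 8): P = [1, 2, 4, 8] / [5, 6, 7] / [9];  Q = [1, 2, 4, 8] / [3, 5, 7] / [6]
  Insert 3 (step 9): P = [1, 2, 3, 8] / [4, 6, 7] / [5] / [9];  Q = [1, 2, 4, 8] / [3, 5, 7] / [6] / [9]
Final shape: (4, 3, 1, 1).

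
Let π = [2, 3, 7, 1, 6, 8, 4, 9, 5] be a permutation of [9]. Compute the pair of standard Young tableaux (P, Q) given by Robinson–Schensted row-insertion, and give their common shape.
P = [1, 3, 4, 5, 9] / [2, 6, 8] / [7];  Q = [1, 2, 3, 6, 8] / [4, 5, 9] / [7];  common shape = (5, 3, 1)

Row-insert the values π_1, π_2, … into P one at a time, bumping the leftmost entry strictly greater than the inserted value down to the next row. The recording tableau Q records, in position (i, j), the step at which that cell was added to P.
  Insert 2 (step 1): P = [2];  Q = [1]
  Insert 3 (step 2): P = [2, 3];  Q = [1, 2]
  Insert 7 (step 3): P = [2, 3, 7];  Q = [1, 2, 3]
  Insert 1 (step 4): P = [1, 3, 7] / [2];  Q = [1, 2, 3] / [4]
  Insert 6 (step 5): P = [1, 3, 6] / [2, 7];  Q = [1, 2, 3] / [4, 5]
  Insert 8 (step 6): P = [1, 3, 6, 8] / [2, 7];  Q = [1, 2, 3, 6] / [4, 5]
  Insert 4 (step 7): P = [1, 3, 4, 8] / [2, 6] / [7];  Q = [1, 2, 3, 6] / [4, 5] / [7]
  Insert 9 (step 8): P = [1, 3, 4, 8, 9] / [2, 6] / [7];  Q = [1, 2, 3, 6, 8] / [4, 5] / [7]
  Insert 5 (step 9): P = [1, 3, 4, 5, 9] / [2, 6, 8] / [7];  Q = [1, 2, 3, 6, 8] / [4, 5, 9] / [7]
Final shape: (5, 3, 1).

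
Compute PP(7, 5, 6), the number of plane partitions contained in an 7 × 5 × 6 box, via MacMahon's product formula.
PP(7, 5, 6) = 739309710568

Evaluate the triple product over i = 1..7, j = 1..5, k = 1..6. The factors are (2/1) · (3/2) · (4/3) · (5/4) · (6/5) · (7/6) · (3/2) · (4/3) · … (210 factors total). The numerators and denominators telescope so the product is an integer; carrying out the multiplication exactly gives PP(7, 5, 6) = 739309710568.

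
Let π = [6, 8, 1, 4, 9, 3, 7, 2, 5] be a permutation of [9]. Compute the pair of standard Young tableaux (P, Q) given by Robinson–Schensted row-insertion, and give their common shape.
P = [1, 2, 5] / [3, 7, 9] / [4, 8] / [6];  Q = [1, 2, 5] / [3, 4, 7] / [6, 9] / [8];  common shape = (3, 3, 2, 1)

Row-insert the values π_1, π_2, … into P one at a time, bumping the leftmost entry strictly greater than the inserted value down to the next row. The recording tableau Q records, in position (i, j), the step at which that cell was added to P.
  Insert 6 (step 1): P = [6];  Q = [1]
  Insert 8 (step 2): P = [6, 8];  Q = [1, 2]
  Insert 1 (step 3): P = [1, 8] / [6];  Q = [1, 2] / [3]
  Insert 4 (step 4): P = [1, 4] / [6, 8];  Q = [1, 2] / [3, 4]
  Insert 9 (step 5): P = [1, 4, 9] / [6, 8];  Q = [1, 2, 5] / [3, 4]
  Insert 3 (step 6): P = [1, 3, 9] / [4, 8] / [6];  Q = [1, 2, 5] / [3, 4] / [6]
  Insert 7 (step 7): P = [1, 3, 7] / [4, 8, 9] / [6];  Q = [1, 2, 5] / [3, 4, 7] / [6]
  Insert 2 (step 8): P = [1, 2, 7] / [3, 8, 9] / [4] / [6];  Q = [1, 2, 5] / [3, 4, 7] / [6] / [8]
  Insert 5 (step 9): P = [1, 2, 5] / [3, 7, 9] / [4, 8] / [6];  Q = [1, 2, 5] / [3, 4, 7] / [6, 9] / [8]
Final shape: (3, 3, 2, 1).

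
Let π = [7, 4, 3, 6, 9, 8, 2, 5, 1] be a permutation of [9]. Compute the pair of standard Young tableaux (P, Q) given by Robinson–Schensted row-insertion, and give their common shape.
P = [1, 5, 8] / [2, 6] / [3, 9] / [4] / [7];  Q = [1, 4, 5] / [2, 6] / [3, 8] / [7] / [9];  common shape = (3, 2, 2, 1, 1)

Row-insert the values π_1, π_2, … into P one at a time, bumping the leftmost entry strictly greater than the inserted value down to the next row. The recording tableau Q records, in position (i, j), the step at which that cell was added to P.
  Insert 7 (step 1): P = [7];  Q = [1]
  Insert 4 (step 2): P = [4] / [7];  Q = [1] / [2]
  Insert 3 (step 3): P = [3] / [4] / [7];  Q = [1] / [2] / [3]
  Insert 6 (step 4): P = [3, 6] / [4] / [7];  Q = [1, 4] / [2] / [3]
  Insert 9 (step 5): P = [3, 6, 9] / [4] / [7];  Q = [1, 4, 5] / [2] / [3]
  Insert 8 (step 6): P = [3, 6, 8] / [4, 9] / [7];  Q = [1, 4, 5] / [2, 6] / [3]
  Insert 2 (step 7): P = [2, 6, 8] / [3, 9] / [4] / [7];  Q = [1, 4, 5] / [2, 6] / [3] / [7]
  Insert 5 (step 8): P = [2, 5, 8] / [3, 6] / [4, 9] / [7];  Q = [1, 4, 5] / [2, 6] / [3, 8] / [7]
  Insert 1 (step 9): P = [1, 5, 8] / [2, 6] / [3, 9] / [4] / [7];  Q = [1, 4, 5] / [2, 6] / [3, 8] / [7] / [9]
Final shape: (3, 2, 2, 1, 1).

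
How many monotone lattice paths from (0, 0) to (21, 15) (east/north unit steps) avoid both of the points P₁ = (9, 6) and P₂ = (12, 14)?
Number of paths = 4008464160

Inclusion–exclusion. Total paths: C(36, 21) = 5567902560. Through P₁: C(15, 9)·C(21, 12) = 1471119650. Through P₂: C(26, 12)·C(10, 9) = 96577000. Since P₁ is strictly southwest of P₂, a monotone path through both must visit P₁ then P₂; paths through both = C(15, 9)·C(11, 3)·C(10, 9) = 8258250. Avoid both = 5567902560 − 1471119650 − 96577000 + 8258250 = 4008464160.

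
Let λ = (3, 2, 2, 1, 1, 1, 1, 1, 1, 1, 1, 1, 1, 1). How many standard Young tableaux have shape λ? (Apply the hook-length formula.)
# SYT of shape (3, 2, 2, 1, 1, 1, 1, 1, 1, 1, 1, 1, 1, 1) = 6885

Hook-length formula: f^λ = n! / Π hook(c), product over all cells c of the Young diagram. For λ = (3, 2, 2, 1, 1, 1, 1, 1, 1, 1, 1, 1, 1, 1), n = 18 boxes. Hook lengths by row (left-to-right, top-to-bottom): [16, 4, 1]; [14, 2]; [13, 1]; [11]; [10]; [9]; [8]; [7]; [6]; [5]; [4]; [3]; [2]; [1]. Product of hooks = 929901772800. So f^λ = 18! / 929901772800 = 6402373705728000 / 929901772800 = 6885.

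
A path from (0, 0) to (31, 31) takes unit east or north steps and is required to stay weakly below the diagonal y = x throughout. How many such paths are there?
Number of paths = 14544636039226909

By the reflection principle (André's argument), the number of monotone paths to (31, 31) with n ≤ m that never go above y = x is C(62, 31) − C(62, 32) = 465428353255261088 − 450883717216034179 = 14544636039226909.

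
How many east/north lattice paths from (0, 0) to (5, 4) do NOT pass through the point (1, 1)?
Number of paths = 56

Total paths from (0, 0) to (5, 4): C(9, 5) = 126. Paths through (1, 1): (paths (0, 0) → (1, 1)) × (paths (1, 1) → (5, 4)) = C(2, 1) · C(7, 4) = 2 · 35 = 70. Avoidance count = 126 − 70 = 56.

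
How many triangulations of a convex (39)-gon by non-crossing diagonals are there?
C_37 = 45950804324621742364

These polygon triangulations are counted by the Catalan number C_n = (1/(n + 1)) · C(2n, n). For n = 37: C_37 = (1/38) · C(74, 37) = 1746130564335626209832/38 = 45950804324621742364.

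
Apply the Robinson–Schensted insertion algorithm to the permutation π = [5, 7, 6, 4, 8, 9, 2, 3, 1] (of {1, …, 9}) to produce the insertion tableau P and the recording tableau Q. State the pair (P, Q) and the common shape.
P = [1, 3, 8, 9] / [2, 6] / [4] / [5] / [7];  Q = [1, 2, 5, 6] / [3, 8] / [4] / [7] / [9];  common shape = (4, 2, 1, 1, 1)

Row-insert the values π_1, π_2, … into P one at a time, bumping the leftmost entry strictly greater than the inserted value down to the next row. The recording tableau Q records, in position (i, j), the step at which that cell was added to P.
  Insert 5 (step 1): P = [5];  Q = [1]
  Insert 7 (step 2): P = [5, 7];  Q = [1, 2]
  Insert 6 (step 3): P = [5, 6] / [7];  Q = [1, 2] / [3]
  Insert 4 (step 4): P = [4, 6] / [5] / [7];  Q = [1, 2] / [3] / [4]
  Insert 8 (step 5): P = [4, 6, 8] / [5] / [7];  Q = [1, 2, 5] / [3] / [4]
  Insert 9 (step 6): P = [4, 6, 8, 9] / [5] / [7];  Q = [1, 2, 5, 6] / [3] / [4]
  Insert 2 (step 7): P = [2, 6, 8, 9] / [4] / [5] / [7];  Q = [1, 2, 5, 6] / [3] / [4] / [7]
  Insert 3 (step 8): P = [2, 3, 8, 9] / [4, 6] / [5] / [7];  Q = [1, 2, 5, 6] / [3, 8] / [4] / [7]
  Insert 1 (step 9): P = [1, 3, 8, 9] / [2, 6] / [4] / [5] / [7];  Q = [1, 2, 5, 6] / [3, 8] / [4] / [7] / [9]
Final shape: (4, 2, 1, 1, 1).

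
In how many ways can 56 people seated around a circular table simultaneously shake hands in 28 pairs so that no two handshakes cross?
C_28 = 263747951750360

These noncrossing handshakes are counted by the Catalan number C_n = (1/(n + 1)) · C(2n, n). For n = 28: C_28 = (1/29) · C(56, 28) = 7648690600760440/29 = 263747951750360.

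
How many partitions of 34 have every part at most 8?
p(34, parts ≤ 8) = 4417

Use the recurrence p(n, m) = p(n, m−1) + p(n−m, m): either the largest part is < m (count p(n, m−1)) or the largest part is exactly m (remove one copy of m, count p(n−m, m)). With p(0, ·) = 1 this gives p(34, parts ≤ 8) = 4417. (By conjugating Young diagrams, this also counts partitions of 34 into at most 8 parts.)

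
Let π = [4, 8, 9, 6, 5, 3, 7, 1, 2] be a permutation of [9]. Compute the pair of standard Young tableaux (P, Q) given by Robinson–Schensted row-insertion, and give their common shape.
P = [1, 2, 7] / [3, 5] / [4, 9] / [6] / [8];  Q = [1, 2, 3] / [4, 7] / [5, 9] / [6] / [8];  common shape = (3, 2, 2, 1, 1)

Row-insert the values π_1, π_2, … into P one at a time, bumping the leftmost entry strictly greater than the inserted value down to the next row. The recording tableau Q records, in position (i, j), the step at which that cell was added to P.
  Insert 4 (step 1): P = [4];  Q = [1]
  Insert 8 (step 2): P = [4, 8];  Q = [1, 2]
  Insert 9 (step 3): P = [4, 8, 9];  Q = [1, 2, 3]
  Insert 6 (step 4): P = [4, 6, 9] / [8];  Q = [1, 2, 3] / [4]
  Insert 5 (step 5): P = [4, 5, 9] / [6] / [8];  Q = [1, 2, 3] / [4] / [5]
  Insert 3 (step 6): P = [3, 5, 9] / [4] / [6] / [8];  Q = [1, 2, 3] / [4] / [5] / [6]
  Insert 7 (step 7): P = [3, 5, 7] / [4, 9] / [6] / [8];  Q = [1, 2, 3] / [4, 7] / [5] / [6]
  Insert 1 (step 8): P = [1, 5, 7] / [3, 9] / [4] / [6] / [8];  Q = [1, 2, 3] / [4, 7] / [5] / [6] / [8]
  Insert 2 (step 9): P = [1, 2, 7] / [3, 5] / [4, 9] / [6] / [8];  Q = [1, 2, 3] / [4, 7] / [5, 9] / [6] / [8]
Final shape: (3, 2, 2, 1, 1).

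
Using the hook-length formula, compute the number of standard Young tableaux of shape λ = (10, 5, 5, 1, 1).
# SYT of shape (10, 5, 5, 1, 1) = 261891630

Hook-length formula: f^λ = n! / Π hook(c), product over all cells c of the Young diagram. For λ = (10, 5, 5, 1, 1), n = 22 boxes. Hook lengths by row (left-to-right, top-to-bottom): [14, 11, 10, 9, 8, 5, 4, 3, 2, 1]; [8, 5, 4, 3, 2]; [7, 4, 3, 2, 1]; [2]; [1]. Product of hooks = 4291854336000. So f^λ = 22! / 4291854336000 = 1124000727777607680000 / 4291854336000 = 261891630.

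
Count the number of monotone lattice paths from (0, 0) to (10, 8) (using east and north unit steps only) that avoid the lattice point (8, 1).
Number of paths = 43434

Total paths from (0, 0) to (10, 8): C(18, 10) = 43758. Paths through (8, 1): (paths (0, 0) → (8, 1)) × (paths (8, 1) → (10, 8)) = C(9, 8) · C(9, 2) = 9 · 36 = 324. Avoidance count = 43758 − 324 = 43434.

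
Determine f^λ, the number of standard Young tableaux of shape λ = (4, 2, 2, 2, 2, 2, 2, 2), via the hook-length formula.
# SYT of shape (4, 2, 2, 2, 2, 2, 2, 2) = 143208

Hook-length formula: f^λ = n! / Π hook(c), product over all cells c of the Young diagram. For λ = (4, 2, 2, 2, 2, 2, 2, 2), n = 18 boxes. Hook lengths by row (left-to-right, top-to-bottom): [11, 10, 2, 1]; [8, 7]; [7, 6]; [6, 5]; [5, 4]; [4, 3]; [3, 2]; [2, 1]. Product of hooks = 44706816000. So f^λ = 18! / 44706816000 = 6402373705728000 / 44706816000 = 143208.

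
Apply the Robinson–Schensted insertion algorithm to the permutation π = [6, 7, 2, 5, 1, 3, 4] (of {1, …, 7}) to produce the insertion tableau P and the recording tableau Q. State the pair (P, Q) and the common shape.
P = [1, 3, 4] / [2, 5] / [6, 7];  Q = [1, 2, 7] / [3, 4] / [5, 6];  common shape = (3, 2, 2)

Row-insert the values π_1, π_2, … into P one at a time, bumping the leftmost entry strictly greater than the inserted value down to the next row. The recording tableau Q records, in position (i, j), the step at which that cell was added to P.
  Insert 6 (step 1): P = [6];  Q = [1]
  Insert 7 (step 2): P = [6, 7];  Q = [1, 2]
  Insert 2 (step 3): P = [2, 7] / [6];  Q = [1, 2] / [3]
  Insert 5 (step 4): P = [2, 5] / [6, 7];  Q = [1, 2] / [3, 4]
  Insert 1 (step 5): P = [1, 5] / [2, 7] / [6];  Q = [1, 2] / [3, 4] / [5]
  Insert 3 (step 6): P = [1, 3] / [2, 5] / [6, 7];  Q = [1, 2] / [3, 4] / [5, 6]
  Insert 4 (step 7): P = [1, 3, 4] / [2, 5] / [6, 7];  Q = [1, 2, 7] / [3, 4] / [5, 6]
Final shape: (3, 2, 2).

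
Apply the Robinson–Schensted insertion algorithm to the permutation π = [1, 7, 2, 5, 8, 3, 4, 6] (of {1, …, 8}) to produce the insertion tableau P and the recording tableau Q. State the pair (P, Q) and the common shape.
P = [1, 2, 3, 4, 6] / [5, 8] / [7];  Q = [1, 2, 4, 5, 8] / [3, 7] / [6];  common shape = (5, 2, 1)

Row-insert the values π_1, π_2, … into P one at a time, bumping the leftmost entry strictly greater than the inserted value down to the next row. The recording tableau Q records, in position (i, j), the step at which that cell was added to P.
  Insert 1 (step 1): P = [1];  Q = [1]
  Insert 7 (step 2): P = [1, 7];  Q = [1, 2]
  Insert 2 (step 3): P = [1, 2] / [7];  Q = [1, 2] / [3]
  Insert 5 (step 4): P = [1, 2, 5] / [7];  Q = [1, 2, 4] / [3]
  Insert 8 (step 5): P = [1, 2, 5, 8] / [7];  Q = [1, 2, 4, 5] / [3]
  Insert 3 (step 6): P = [1, 2, 3, 8] / [5] / [7];  Q = [1, 2, 4, 5] / [3] / [6]
  Insert 4 (step 7): P = [1, 2, 3, 4] / [5, 8] / [7];  Q = [1, 2, 4, 5] / [3, 7] / [6]
  Insert 6 (step 8): P = [1, 2, 3, 4, 6] / [5, 8] / [7];  Q = [1, 2, 4, 5, 8] / [3, 7] / [6]
Final shape: (5, 2, 1).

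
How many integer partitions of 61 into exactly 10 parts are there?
p(61, 10 parts) = 70760

Partitions of n into exactly k parts are in bijection with partitions of n − k into at most k parts (subtract 1 from each part). So p(61, exactly 10) = p(51, parts ≤ 10). Computing via the recurrence p(m, j) = p(m, j−1) + p(m−j, j) gives 70760.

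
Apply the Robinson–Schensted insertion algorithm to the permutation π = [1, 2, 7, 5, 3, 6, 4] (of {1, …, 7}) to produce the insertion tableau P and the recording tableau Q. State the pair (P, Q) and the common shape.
P = [1, 2, 3, 4] / [5, 6] / [7];  Q = [1, 2, 3, 6] / [4, 7] / [5];  common shape = (4, 2, 1)

Row-insert the values π_1, π_2, … into P one at a time, bumping the leftmost entry strictly greater than the inserted value down to the next row. The recording tableau Q records, in position (i, j), the step at which that cell was added to P.
  Insert 1 (step 1): P = [1];  Q = [1]
  Insert 2 (step 2): P = [1, 2];  Q = [1, 2]
  Insert 7 (step 3): P = [1, 2, 7];  Q = [1, 2, 3]
  Insert 5 (step 4): P = [1, 2, 5] / [7];  Q = [1, 2, 3] / [4]
  Insert 3 (step 5): P = [1, 2, 3] / [5] / [7];  Q = [1, 2, 3] / [4] / [5]
  Insert 6 (step 6): P = [1, 2, 3, 6] / [5] / [7];  Q = [1, 2, 3, 6] / [4] / [5]
  Insert 4 (step 7): P = [1, 2, 3, 4] / [5, 6] / [7];  Q = [1, 2, 3, 6] / [4, 7] / [5]
Final shape: (4, 2, 1).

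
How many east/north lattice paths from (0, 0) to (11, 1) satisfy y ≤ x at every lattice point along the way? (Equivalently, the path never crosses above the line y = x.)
Number of paths = 11

By the reflection principle (André's argument), the number of monotone paths to (11, 1) with n ≤ m that never go above y = x is C(12, 11) − C(12, 12) = 12 − 1 = 11.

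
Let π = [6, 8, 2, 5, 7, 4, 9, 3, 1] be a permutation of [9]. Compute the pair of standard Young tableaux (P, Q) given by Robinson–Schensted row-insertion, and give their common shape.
P = [1, 3, 7, 9] / [2, 8] / [4] / [5] / [6];  Q = [1, 2, 5, 7] / [3, 4] / [6] / [8] / [9];  common shape = (4, 2, 1, 1, 1)

Row-insert the values π_1, π_2, … into P one at a time, bumping the leftmost entry strictly greater than the inserted value down to the next row. The recording tableau Q records, in position (i, j), the step at which that cell was added to P.
  Insert 6 (step 1): P = [6];  Q = [1]
  Insert 8 (step 2): P = [6, 8];  Q = [1, 2]
  Insert 2 (step 3): P = [2, 8] / [6];  Q = [1, 2] / [3]
  Insert 5 (step 4): P = [2, 5] / [6, 8];  Q = [1, 2] / [3, 4]
  Insert 7 (step 5): P = [2, 5, 7] / [6, 8];  Q = [1, 2, 5] / [3, 4]
  Insert 4 (step 6): P = [2, 4, 7] / [5, 8] / [6];  Q = [1, 2, 5] / [3, 4] / [6]
  Insert 9 (step 7): P = [2, 4, 7, 9] / [5, 8] / [6];  Q = [1, 2, 5, 7] / [3, 4] / [6]
  Insert 3 (step 8): P = [2, 3, 7, 9] / [4, 8] / [5] / [6];  Q = [1, 2, 5, 7] / [3, 4] / [6] / [8]
  Insert 1 (step 9): P = [1, 3, 7, 9] / [2, 8] / [4] / [5] / [6];  Q = [1, 2, 5, 7] / [3, 4] / [6] / [8] / [9]
Final shape: (4, 2, 1, 1, 1).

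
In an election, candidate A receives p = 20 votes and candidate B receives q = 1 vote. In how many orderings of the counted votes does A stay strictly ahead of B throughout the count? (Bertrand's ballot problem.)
Strict-lead orderings = 19

Total orderings of the 21 votes with 20 for A: C(21, 20) = 21. By the Bertrand ballot formula (Cycle Lemma / reflection principle), the number of orderings in which A is strictly ahead of B throughout is (p − q)/(p + q) · C(p + q, p) = (20 − 1)/(20 + 1) · 21 = 19.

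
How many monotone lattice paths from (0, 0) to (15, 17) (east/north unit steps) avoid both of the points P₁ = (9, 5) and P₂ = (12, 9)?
Number of paths = 491620692

Inclusion–exclusion. Total paths: C(32, 15) = 565722720. Through P₁: C(14, 9)·C(18, 6) = 37165128. Through P₂: C(21, 12)·C(11, 3) = 48498450. Since P₁ is strictly southwest of P₂, a monotone path through both must visit P₁ then P₂; paths through both = C(14, 9)·C(7, 3)·C(11, 3) = 11561550. Avoid both = 565722720 − 37165128 − 48498450 + 11561550 = 491620692.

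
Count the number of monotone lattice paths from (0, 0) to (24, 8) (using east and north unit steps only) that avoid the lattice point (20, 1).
Number of paths = 10511370

Total paths from (0, 0) to (24, 8): C(32, 24) = 10518300. Paths through (20, 1): (paths (0, 0) → (20, 1)) × (paths (20, 1) → (24, 8)) = C(21, 20) · C(11, 4) = 21 · 330 = 6930. Avoidance count = 10518300 − 6930 = 10511370.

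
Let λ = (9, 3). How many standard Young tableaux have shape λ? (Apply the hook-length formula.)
# SYT of shape (9, 3) = 154

Hook-length formula: f^λ = n! / Π hook(c), product over all cells c of the Young diagram. For λ = (9, 3), n = 12 boxes. Hook lengths by row (left-to-right, top-to-bottom): [10, 9, 8, 6, 5, 4, 3, 2, 1]; [3, 2, 1]. Product of hooks = 3110400. So f^λ = 12! / 3110400 = 479001600 / 3110400 = 154.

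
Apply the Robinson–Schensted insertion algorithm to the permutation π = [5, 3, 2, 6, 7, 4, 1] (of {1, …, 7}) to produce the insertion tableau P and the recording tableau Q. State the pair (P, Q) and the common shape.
P = [1, 4, 7] / [2, 6] / [3] / [5];  Q = [1, 4, 5] / [2, 6] / [3] / [7];  common shape = (3, 2, 1, 1)

Row-insert the values π_1, π_2, … into P one at a time, bumping the leftmost entry strictly greater than the inserted value down to the next row. The recording tableau Q records, in position (i, j), the step at which that cell was added to P.
  Insert 5 (step 1): P = [5];  Q = [1]
  Insert 3 (step 2): P = [3] / [5];  Q = [1] / [2]
  Insert 2 (step 3): P = [2] / [3] / [5];  Q = [1] / [2] / [3]
  Insert 6 (step 4): P = [2, 6] / [3] / [5];  Q = [1, 4] / [2] / [3]
  Insert 7 (step 5): P = [2, 6, 7] / [3] / [5];  Q = [1, 4, 5] / [2] / [3]
  Insert 4 (step 6): P = [2, 4, 7] / [3, 6] / [5];  Q = [1, 4, 5] / [2, 6] / [3]
  Insert 1 (step 7): P = [1, 4, 7] / [2, 6] / [3] / [5];  Q = [1, 4, 5] / [2, 6] / [3] / [7]
Final shape: (3, 2, 1, 1).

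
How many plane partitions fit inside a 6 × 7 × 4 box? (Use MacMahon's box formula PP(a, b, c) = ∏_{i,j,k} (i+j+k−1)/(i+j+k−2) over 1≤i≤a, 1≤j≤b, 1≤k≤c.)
PP(6, 7, 4) = 12544848030

Evaluate the triple product over i = 1..6, j = 1..7, k = 1..4. The factors are (2/1) · (3/2) · (4/3) · (5/4) · (3/2) · (4/3) · (5/4) · (6/5) · … (168 factors total). The numerators and denominators telescope so the product is an integer; carrying out the multiplication exactly gives PP(6, 7, 4) = 12544848030.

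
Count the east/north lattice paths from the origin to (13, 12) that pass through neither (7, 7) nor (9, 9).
Number of paths = 2633736

Inclusion–exclusion. Total paths: C(25, 13) = 5200300. Through P₁: C(14, 7)·C(11, 6) = 1585584. Through P₂: C(18, 9)·C(7, 4) = 1701700. Since P₁ is strictly southwest of P₂, a monotone path through both must visit P₁ then P₂; paths through both = C(14, 7)·C(4, 2)·C(7, 4) = 720720. Avoid both = 5200300 − 1585584 − 1701700 + 720720 = 2633736.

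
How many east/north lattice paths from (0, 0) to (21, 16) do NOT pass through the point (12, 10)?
Number of paths = 9639311440

Total paths from (0, 0) to (21, 16): C(37, 21) = 12875774670. Paths through (12, 10): (paths (0, 0) → (12, 10)) × (paths (12, 10) → (21, 16)) = C(22, 12) · C(15, 9) = 646646 · 5005 = 3236463230. Avoidance count = 12875774670 − 3236463230 = 9639311440.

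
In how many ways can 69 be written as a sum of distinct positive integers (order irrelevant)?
q(69) = 27130

A partition into distinct parts is a strictly decreasing sequence summing to n. The recurrence d(n, m) = d(n, m−1) + d(n−m, m−1) (use part m at most once) with q(n) = d(n, n) gives q(69) = 27130. (Euler's theorem: # distinct-part partitions = # odd-part partitions.)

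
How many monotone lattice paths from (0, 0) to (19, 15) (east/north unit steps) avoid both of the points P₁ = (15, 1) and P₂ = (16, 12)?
Number of paths = 1247487300

Inclusion–exclusion. Total paths: C(34, 19) = 1855967520. Through P₁: C(16, 15)·C(18, 4) = 48960. Through P₂: C(28, 16)·C(6, 3) = 608435100. Since P₁ is strictly southwest of P₂, a monotone path through both must visit P₁ then P₂; paths through both = C(16, 15)·C(12, 1)·C(6, 3) = 3840. Avoid both = 1855967520 − 48960 − 608435100 + 3840 = 1247487300.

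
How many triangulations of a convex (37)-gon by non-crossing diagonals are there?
C_35 = 3116285494907301262

These polygon triangulations are counted by the Catalan number C_n = (1/(n + 1)) · C(2n, n). For n = 35: C_35 = (1/36) · C(70, 35) = 112186277816662845432/36 = 3116285494907301262.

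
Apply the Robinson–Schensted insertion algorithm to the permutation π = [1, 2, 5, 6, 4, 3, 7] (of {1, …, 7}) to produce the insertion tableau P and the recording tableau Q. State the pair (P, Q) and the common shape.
P = [1, 2, 3, 6, 7] / [4] / [5];  Q = [1, 2, 3, 4, 7] / [5] / [6];  common shape = (5, 1, 1)

Row-insert the values π_1, π_2, … into P one at a time, bumping the leftmost entry strictly greater than the inserted value down to the next row. The recording tableau Q records, in position (i, j), the step at which that cell was added to P.
  Insert 1 (step 1): P = [1];  Q = [1]
  Insert 2 (step 2): P = [1, 2];  Q = [1, 2]
  Insert 5 (step 3): P = [1, 2, 5];  Q = [1, 2, 3]
  Insert 6 (step 4): P = [1, 2, 5, 6];  Q = [1, 2, 3, 4]
  Insert 4 (step 5): P = [1, 2, 4, 6] / [5];  Q = [1, 2, 3, 4] / [5]
  Insert 3 (step 6): P = [1, 2, 3, 6] / [4] / [5];  Q = [1, 2, 3, 4] / [5] / [6]
  Insert 7 (step 7): P = [1, 2, 3, 6, 7] / [4] / [5];  Q = [1, 2, 3, 4, 7] / [5] / [6]
Final shape: (5, 1, 1).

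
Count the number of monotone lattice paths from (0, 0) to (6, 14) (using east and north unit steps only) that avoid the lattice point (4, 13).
Number of paths = 31620

Total paths from (0, 0) to (6, 14): C(20, 6) = 38760. Paths through (4, 13): (paths (0, 0) → (4, 13)) × (paths (4, 13) → (6, 14)) = C(17, 4) · C(3, 2) = 2380 · 3 = 7140. Avoidance count = 38760 − 7140 = 31620.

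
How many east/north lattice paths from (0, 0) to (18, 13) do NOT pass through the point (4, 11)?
Number of paths = 206089275

Total paths from (0, 0) to (18, 13): C(31, 18) = 206253075. Paths through (4, 11): (paths (0, 0) → (4, 11)) × (paths (4, 11) → (18, 13)) = C(15, 4) · C(16, 14) = 1365 · 120 = 163800. Avoidance count = 206253075 − 163800 = 206089275.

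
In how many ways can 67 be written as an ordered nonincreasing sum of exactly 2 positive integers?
p(67, 2 parts) = 33

Partitions of n into exactly k parts are in bijection with partitions of n − k into at most k parts (subtract 1 from each part). So p(67, exactly 2) = p(65, parts ≤ 2). Computing via the recurrence p(m, j) = p(m, j−1) + p(m−j, j) gives 33.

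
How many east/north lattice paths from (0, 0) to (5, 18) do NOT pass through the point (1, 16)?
Number of paths = 33394

Total paths from (0, 0) to (5, 18): C(23, 5) = 33649. Paths through (1, 16): (paths (0, 0) → (1, 16)) × (paths (1, 16) → (5, 18)) = C(17, 1) · C(6, 4) = 17 · 15 = 255. Avoidance count = 33649 − 255 = 33394.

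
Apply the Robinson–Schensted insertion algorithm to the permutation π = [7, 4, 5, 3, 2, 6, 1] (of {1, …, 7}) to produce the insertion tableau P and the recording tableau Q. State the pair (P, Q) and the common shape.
P = [1, 5, 6] / [2] / [3] / [4] / [7];  Q = [1, 3, 6] / [2] / [4] / [5] / [7];  common shape = (3, 1, 1, 1, 1)

Row-insert the values π_1, π_2, … into P one at a time, bumping the leftmost entry strictly greater than the inserted value down to the next row. The recording tableau Q records, in position (i, j), the step at which that cell was added to P.
  Insert 7 (step 1): P = [7];  Q = [1]
  Insert 4 (step 2): P = [4] / [7];  Q = [1] / [2]
  Insert 5 (step 3): P = [4, 5] / [7];  Q = [1, 3] / [2]
  Insert 3 (step 4): P = [3, 5] / [4] / [7];  Q = [1, 3] / [2] / [4]
  Insert 2 (step 5): P = [2, 5] / [3] / [4] / [7];  Q = [1, 3] / [2] / [4] / [5]
  Insert 6 (step 6): P = [2, 5, 6] / [3] / [4] / [7];  Q = [1, 3, 6] / [2] / [4] / [5]
  Insert 1 (step 7): P = [1, 5, 6] / [2] / [3] / [4] / [7];  Q = [1, 3, 6] / [2] / [4] / [5] / [7]
Final shape: (3, 1, 1, 1, 1).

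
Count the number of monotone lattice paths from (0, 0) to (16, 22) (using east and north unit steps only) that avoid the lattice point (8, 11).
Number of paths = 16527335706

Total paths from (0, 0) to (16, 22): C(38, 16) = 22239974430. Paths through (8, 11): (paths (0, 0) → (8, 11)) × (paths (8, 11) → (16, 22)) = C(19, 8) · C(19, 8) = 75582 · 75582 = 5712638724. Avoidance count = 22239974430 − 5712638724 = 16527335706.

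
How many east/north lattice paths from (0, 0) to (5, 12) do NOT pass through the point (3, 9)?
Number of paths = 3988

Total paths from (0, 0) to (5, 12): C(17, 5) = 6188. Paths through (3, 9): (paths (0, 0) → (3, 9)) × (paths (3, 9) → (5, 12)) = C(12, 3) · C(5, 2) = 220 · 10 = 2200. Avoidance count = 6188 − 2200 = 3988.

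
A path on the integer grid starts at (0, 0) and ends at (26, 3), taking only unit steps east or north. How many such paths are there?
Number of paths = 3654

A monotone lattice path from (0, 0) to (26, 3) consists of 26 east steps and 3 north steps in some order, so it is determined by which 26 of the 29 steps are east. The count is C(29, 26) = 3654.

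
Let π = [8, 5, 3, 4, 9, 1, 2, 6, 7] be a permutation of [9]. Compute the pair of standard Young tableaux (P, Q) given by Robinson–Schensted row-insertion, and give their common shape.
P = [1, 2, 6, 7] / [3, 4, 9] / [5] / [8];  Q = [1, 4, 5, 9] / [2, 7, 8] / [3] / [6];  common shape = (4, 3, 1, 1)

Row-insert the values π_1, π_2, … into P one at a time, bumping the leftmost entry strictly greater than the inserted value down to the next row. The recording tableau Q records, in position (i, j), the step at which that cell was added to P.
  Insert 8 (step 1): P = [8];  Q = [1]
  Insert 5 (step 2): P = [5] / [8];  Q = [1] / [2]
  Insert 3 (step 3): P = [3] / [5] / [8];  Q = [1] / [2] / [3]
  Insert 4 (step 4): P = [3, 4] / [5] / [8];  Q = [1, 4] / [2] / [3]
  Insert 9 (step 5): P = [3, 4, 9] / [5] / [8];  Q = [1, 4, 5] / [2] / [3]
  Insert 1 (step 6): P = [1, 4, 9] / [3] / [5] / [8];  Q = [1, 4, 5] / [2] / [3] / [6]
  Insert 2 (step 7): P = [1, 2, 9] / [3, 4] / [5] / [8];  Q = [1, 4, 5] / [2, 7] / [3] / [6]
  Insert 6 (step 8): P = [1, 2, 6] / [3, 4, 9] / [5] / [8];  Q = [1, 4, 5] / [2, 7, 8] / [3] / [6]
  Insert 7 (step 9): P = [1, 2, 6, 7] / [3, 4, 9] / [5] / [8];  Q = [1, 4, 5, 9] / [2, 7, 8] / [3] / [6]
Final shape: (4, 3, 1, 1).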